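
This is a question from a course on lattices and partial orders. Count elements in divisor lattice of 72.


Divisors of 72: [1, 2, 3, 4, 6, 8, 9, 12, 18, 24, 36, 72]
Count: 12


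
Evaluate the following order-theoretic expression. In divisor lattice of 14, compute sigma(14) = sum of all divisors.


sigma(n) = sum of divisors.
Divisors of 14: [1, 2, 7, 14]
Sum = 24


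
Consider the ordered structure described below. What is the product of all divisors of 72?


Divisors of 72: [1, 2, 3, 4, 6, 8, 9, 12, 18, 24, 36, 72]
Product = n^(d(n)/2) = 72^(12/2)
Product = 139314069504


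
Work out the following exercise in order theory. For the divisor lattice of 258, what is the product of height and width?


Height = length of longest chain minus 1; width = size of largest antichain.
A maximum chain: 1 | 43 | 129 | 258  (height 3).
A maximum antichain: {2, 3, 43}  (width 3).
Product = 3 * 3 = 9


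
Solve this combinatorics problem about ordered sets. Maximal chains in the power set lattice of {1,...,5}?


A maximal chain goes from the minimum element to a maximal element via cover relations.
Counting all min-to-max paths in the cover graph.
Total maximal chains: 120


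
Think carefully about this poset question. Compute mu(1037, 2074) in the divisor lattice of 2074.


In a divisor lattice, mu(a,b) = mu(b/a) where mu is the classical Mobius function.
b/a = 2074/1037 = 2
Prime factorization of 2: primes [2]
2 is squarefree with 1 prime factor(s), so mu(2) = (-1)^1 = -1


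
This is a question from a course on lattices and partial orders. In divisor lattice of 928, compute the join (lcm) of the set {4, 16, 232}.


In a divisor lattice, join = lcm (least common multiple).
Compute lcm iteratively: start with first element, then lcm(current, next).
Elements: [4, 16, 232]
lcm(4,16) = 16
lcm(16,232) = 464
Final lcm = 464


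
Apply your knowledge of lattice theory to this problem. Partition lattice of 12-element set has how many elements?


B(n) = number of set partitions of an n-element set.
B(n) satisfies the recurrence: B(n+1) = sum_k C(n,k)*B(k).
B(12) = 4213597


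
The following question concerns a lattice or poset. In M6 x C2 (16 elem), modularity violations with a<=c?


Modular law: if a <= c then a v (b ^ c) = (a v b) ^ c.
Check all triples (a,b,c) with a <= c among 16 elements.
This lattice is modular (diamonds M_m and their chain-products are modular).
Total violating triples: 0


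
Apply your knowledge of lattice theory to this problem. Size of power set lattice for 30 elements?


Power set = 2^n.
2^30 = 1073741824


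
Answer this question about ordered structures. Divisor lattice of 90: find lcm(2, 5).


In a divisor lattice, join = lcm (least common multiple).
gcd(2,5) = 1
lcm(2,5) = 2*5/gcd = 10/1 = 10


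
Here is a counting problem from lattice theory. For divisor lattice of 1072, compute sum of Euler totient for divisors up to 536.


Divisors of 1072 up to 536: [1, 2, 4, 8, 16, 67, 134, 268, 536]
phi values: [1, 1, 2, 4, 8, 66, 66, 132, 264]
Sum = 544


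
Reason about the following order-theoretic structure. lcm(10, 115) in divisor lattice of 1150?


Join=lcm.
gcd(10,115)=5
lcm=230


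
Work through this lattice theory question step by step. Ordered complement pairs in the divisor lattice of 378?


Complement pair (a,b): a meet b = bottom, a join b = top.
Here: gcd(a,b)=1 and lcm(a,b)=378, i.e. a*b=378 with a,b coprime.
Pairs found: (1,378), (2,189), (7,54), (14,27), ... (4 more)
Total ordered pairs: 8


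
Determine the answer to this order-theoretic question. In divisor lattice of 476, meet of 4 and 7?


In a divisor lattice, meet = gcd (greatest common divisor).
By Euclidean algorithm or factoring: gcd(4,7) = 1


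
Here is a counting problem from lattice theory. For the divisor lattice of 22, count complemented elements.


An element a is complemented if some b has a meet b = bottom, a join b = top.
a is complemented iff gcd(a, n/a)=1, i.e. a is a unitary divisor of 22.
Complemented elements: 1, 2, 11, 22
Count: 4


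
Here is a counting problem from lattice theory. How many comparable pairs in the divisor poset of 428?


A comparable pair {a,b} has a < b or b < a in the order.
Count unordered pairs where one element is strictly below the other.
Examples: {1,2}, {1,4}, {1,107}, {1,214}, ...
Total comparable pairs: 12


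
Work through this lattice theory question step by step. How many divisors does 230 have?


Divisors of 230: [1, 2, 5, 10, 23, 46, 115, 230]
Count: 8


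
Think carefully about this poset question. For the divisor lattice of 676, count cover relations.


A cover relation a -< b holds when a < b with no c strictly between.
Cover relations:
  1 -< 2
  1 -< 13
  2 -< 4
  2 -< 26
  4 -< 52
  13 -< 26
  13 -< 169
  26 -< 52
  ...4 more
Total: 12


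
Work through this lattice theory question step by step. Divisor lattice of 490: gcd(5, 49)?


Meet=gcd.
gcd(5,49)=1


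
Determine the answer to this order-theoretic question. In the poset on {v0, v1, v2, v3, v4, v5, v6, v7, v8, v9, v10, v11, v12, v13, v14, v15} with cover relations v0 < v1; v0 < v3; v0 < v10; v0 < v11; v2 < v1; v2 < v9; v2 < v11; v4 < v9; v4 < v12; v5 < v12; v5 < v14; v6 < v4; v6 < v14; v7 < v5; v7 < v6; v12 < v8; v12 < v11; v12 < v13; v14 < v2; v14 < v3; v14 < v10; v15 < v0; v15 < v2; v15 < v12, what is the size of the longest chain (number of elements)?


A chain is a totally ordered subset; we count the number of elements in a maximum chain.
Compute, for each element x, the size of the longest chain ending at x:
  v7: 1
  v15: 1
  v0: 2
  v5: 2
  v6: 2
  v4: 3
  ...
A maximum chain: v7 < v5 < v14 < v2 < v1
Number of elements in the longest chain: 5


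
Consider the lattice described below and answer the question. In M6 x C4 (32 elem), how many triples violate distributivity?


Distributive law: a ^ (b v c) = (a ^ b) v (a ^ c).
Check all 32^3 = 32768 ordered triples (a,b,c).
  e.g. a=(a1,0), b=(a2,0), c=(a3,0): lhs=(a1,0) != rhs=(0,0)
  e.g. a=(a1,0), b=(a2,0), c=(a3,1): lhs=(a1,0) != rhs=(0,0)
Total violating triples: 7680


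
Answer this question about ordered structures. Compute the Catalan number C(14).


C(n) = C(2n, n) / (n+1).
C(28, 14) = 40116600
C(14) = 40116600 / 15 = 2674440


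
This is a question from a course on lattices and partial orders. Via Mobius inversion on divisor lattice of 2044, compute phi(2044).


phi(n) = n * prod_{p|n} (1 - 1/p).
Prime divisors of 2044: [2, 7, 73]
phi(2044) = 2044 * (1 - 1/2) * (1 - 1/7) * (1 - 1/73)
phi(2044) = 864


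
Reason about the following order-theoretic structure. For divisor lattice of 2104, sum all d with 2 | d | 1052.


Interval [2,1052] in divisors of 2104: [2, 4, 526, 1052]
Sum = 1584


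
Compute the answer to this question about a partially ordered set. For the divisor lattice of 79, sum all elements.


sigma(n) = sum of divisors.
Divisors of 79: [1, 79]
Sum = 80


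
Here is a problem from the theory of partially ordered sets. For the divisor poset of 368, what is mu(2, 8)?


In a divisor lattice, mu(a,b) = mu(b/a) where mu is the classical Mobius function.
b/a = 8/2 = 4
Prime factorization of 4: primes [2]
4 is not squarefree, so mu(4) = 0


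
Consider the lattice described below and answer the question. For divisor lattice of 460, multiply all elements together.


Divisors of 460: [1, 2, 4, 5, 10, 20, 23, 46, 92, 115, 230, 460]
Product = n^(d(n)/2) = 460^(12/2)
Product = 9474296896000000


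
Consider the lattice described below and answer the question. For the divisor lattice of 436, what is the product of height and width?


Height = length of longest chain minus 1; width = size of largest antichain.
A maximum chain: 1 | 109 | 218 | 436  (height 3).
A maximum antichain: {2, 109}  (width 2).
Product = 3 * 2 = 6


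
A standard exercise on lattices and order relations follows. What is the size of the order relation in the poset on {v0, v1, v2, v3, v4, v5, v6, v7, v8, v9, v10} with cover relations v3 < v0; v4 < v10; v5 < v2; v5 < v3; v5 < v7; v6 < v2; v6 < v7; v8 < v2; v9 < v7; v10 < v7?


The order relation is {(a,b) : a <= b}, reflexive so it includes (a,a).
Examples: (v0,v0), (v1,v1), (v10,v10), (v10,v7), (v2,v2), ...
Total ordered pairs: 23


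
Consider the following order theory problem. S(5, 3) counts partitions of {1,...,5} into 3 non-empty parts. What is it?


S(n,k) = k*S(n-1,k) + S(n-1,k-1).
S(4,3) = 6, S(4,2) = 7
S(5,3) = 3*6 + 7 = 18 + 7
S(5,3) = 25


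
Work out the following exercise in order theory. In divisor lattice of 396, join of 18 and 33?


In a divisor lattice, join = lcm (least common multiple).
gcd(18,33) = 3
lcm(18,33) = 18*33/gcd = 594/3 = 198


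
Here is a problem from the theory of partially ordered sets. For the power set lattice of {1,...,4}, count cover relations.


A cover relation a -< b holds when a < b with no c strictly between.
Cover relations:
  {} -< {1}
  {} -< {2}
  {} -< {3}
  {} -< {4}
  {1} -< {1,2}
  {1} -< {1,3}
  {1} -< {1,4}
  {2} -< {1,2}
  ...24 more
Total: 32


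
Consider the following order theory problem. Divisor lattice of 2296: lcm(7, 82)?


Join=lcm.
gcd(7,82)=1
lcm=574


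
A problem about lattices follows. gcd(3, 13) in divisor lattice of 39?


Meet=gcd.
gcd(3,13)=1


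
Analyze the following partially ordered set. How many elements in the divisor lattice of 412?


Divisors of 412: [1, 2, 4, 103, 206, 412]
Count: 6


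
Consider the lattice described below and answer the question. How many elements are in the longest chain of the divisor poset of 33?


A chain is a totally ordered subset; we count the number of elements in a maximum chain.
Compute, for each element x, the size of the longest chain ending at x:
  1: 1
  3: 2
  11: 2
  33: 3
A maximum chain: 1 < 3 < 33
Number of elements in the longest chain: 3


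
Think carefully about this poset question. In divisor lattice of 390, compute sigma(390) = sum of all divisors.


sigma(n) = sum of divisors.
Divisors of 390: [1, 2, 3, 5, 6, 10, 13, 15, 26, 30, 39, 65, 78, 130, 195, 390]
Sum = 1008


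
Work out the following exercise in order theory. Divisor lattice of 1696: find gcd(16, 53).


In a divisor lattice, meet = gcd (greatest common divisor).
By Euclidean algorithm or factoring: gcd(16,53) = 1


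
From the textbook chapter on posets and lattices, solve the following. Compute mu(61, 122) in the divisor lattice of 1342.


In a divisor lattice, mu(a,b) = mu(b/a) where mu is the classical Mobius function.
b/a = 122/61 = 2
Prime factorization of 2: primes [2]
2 is squarefree with 1 prime factor(s), so mu(2) = (-1)^1 = -1


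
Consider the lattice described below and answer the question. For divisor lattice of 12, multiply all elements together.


Divisors of 12: [1, 2, 3, 4, 6, 12]
Product = n^(d(n)/2) = 12^(6/2)
Product = 1728


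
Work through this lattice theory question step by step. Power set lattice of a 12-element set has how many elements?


Power set = 2^n.
2^12 = 4096


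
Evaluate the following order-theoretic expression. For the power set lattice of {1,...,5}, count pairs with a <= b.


The order relation is {(a,b) : a <= b}, reflexive so it includes (a,a).
Examples: ({},{}), ({},{1,2}), ({},{1,2,3}), ({},{1,2,3,4}), ({},{1,2,3,4,5}), ...
Total ordered pairs: 243


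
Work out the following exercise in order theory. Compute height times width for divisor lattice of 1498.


Height = length of longest chain minus 1; width = size of largest antichain.
A maximum chain: 1 | 107 | 749 | 1498  (height 3).
A maximum antichain: {2, 7, 107}  (width 3).
Product = 3 * 3 = 9


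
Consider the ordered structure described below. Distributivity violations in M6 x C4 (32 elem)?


Distributive law: a ^ (b v c) = (a ^ b) v (a ^ c).
Check all 32^3 = 32768 ordered triples (a,b,c).
  e.g. a=(a1,0), b=(a2,0), c=(a3,0): lhs=(a1,0) != rhs=(0,0)
  e.g. a=(a1,0), b=(a2,0), c=(a3,1): lhs=(a1,0) != rhs=(0,0)
Total violating triples: 7680


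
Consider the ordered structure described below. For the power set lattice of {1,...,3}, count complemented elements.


An element a is complemented if some b has a meet b = bottom, a join b = top.
every subset A has complement S\A, so all elements are complemented.
Complemented elements: {}, {1}, {2}, {3}, {1,2}, {1,3}, ... (2 more)
Count: 8


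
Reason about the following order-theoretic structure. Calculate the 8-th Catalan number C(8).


C(n) = C(2n, n) / (n+1).
C(16, 8) = 12870
C(8) = 12870 / 9 = 1430


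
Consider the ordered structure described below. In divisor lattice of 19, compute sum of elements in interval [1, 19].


Interval [1,19] in divisors of 19: [1, 19]
Sum = 20


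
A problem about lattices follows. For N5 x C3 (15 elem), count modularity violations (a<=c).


Modular law: if a <= c then a v (b ^ c) = (a v b) ^ c.
Check all triples (a,b,c) with a <= c among 15 elements.
  e.g. a=(a,0), b=(c,0), c=(b,0): lhs=(a,0) != rhs=(b,0)
  e.g. a=(a,0), b=(c,1), c=(b,0): lhs=(a,0) != rhs=(b,0)
Total violating triples: 18


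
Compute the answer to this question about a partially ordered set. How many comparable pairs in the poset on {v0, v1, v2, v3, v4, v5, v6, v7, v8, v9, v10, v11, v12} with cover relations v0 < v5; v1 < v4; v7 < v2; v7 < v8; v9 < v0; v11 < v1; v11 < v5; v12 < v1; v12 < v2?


A comparable pair {a,b} has a < b or b < a in the order.
Count unordered pairs where one element is strictly below the other.
Examples: {v0,v5}, {v0,v9}, {v1,v4}, {v1,v11}, ...
Total comparable pairs: 12


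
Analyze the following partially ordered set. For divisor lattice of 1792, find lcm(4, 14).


In a divisor lattice, join = lcm (least common multiple).
Compute lcm iteratively: start with first element, then lcm(current, next).
Elements: [4, 14]
lcm(4,14) = 28
Final lcm = 28


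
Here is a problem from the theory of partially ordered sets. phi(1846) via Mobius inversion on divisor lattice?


phi(n) = n * prod_{p|n} (1 - 1/p).
Prime divisors of 1846: [2, 13, 71]
phi(1846) = 1846 * (1 - 1/2) * (1 - 1/13) * (1 - 1/71)
phi(1846) = 840


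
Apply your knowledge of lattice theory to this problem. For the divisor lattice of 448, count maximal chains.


A maximal chain goes from the minimum element to a maximal element via cover relations.
Counting all min-to-max paths in the cover graph.
Total maximal chains: 7


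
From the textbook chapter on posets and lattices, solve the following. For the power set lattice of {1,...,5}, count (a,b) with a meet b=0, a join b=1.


Complement pair (a,b): a meet b = bottom, a join b = top.
Here: A intersect B = {} and A union B = {1,...,5}.
Pairs found: ({},{1,2,3,4,5}), ({1},{2,3,4,5}), ({2},{1,3,4,5}), ({3},{1,2,4,5}), ... (28 more)
Total ordered pairs: 32


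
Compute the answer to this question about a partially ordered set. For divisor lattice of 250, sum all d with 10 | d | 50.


Interval [10,50] in divisors of 250: [10, 50]
Sum = 60


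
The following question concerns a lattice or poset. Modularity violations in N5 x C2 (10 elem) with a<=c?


Modular law: if a <= c then a v (b ^ c) = (a v b) ^ c.
Check all triples (a,b,c) with a <= c among 10 elements.
  e.g. a=(a,0), b=(c,0), c=(b,0): lhs=(a,0) != rhs=(b,0)
  e.g. a=(a,0), b=(c,1), c=(b,0): lhs=(a,0) != rhs=(b,0)
Total violating triples: 6


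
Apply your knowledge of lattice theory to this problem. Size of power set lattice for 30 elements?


Power set = 2^n.
2^30 = 1073741824


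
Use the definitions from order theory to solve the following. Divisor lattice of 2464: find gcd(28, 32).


In a divisor lattice, meet = gcd (greatest common divisor).
By Euclidean algorithm or factoring: gcd(28,32) = 4


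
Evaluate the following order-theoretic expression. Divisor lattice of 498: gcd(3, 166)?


Meet=gcd.
gcd(3,166)=1


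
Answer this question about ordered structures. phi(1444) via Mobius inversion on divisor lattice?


phi(n) = n * prod_{p|n} (1 - 1/p).
Prime divisors of 1444: [2, 19]
phi(1444) = 1444 * (1 - 1/2) * (1 - 1/19)
phi(1444) = 684


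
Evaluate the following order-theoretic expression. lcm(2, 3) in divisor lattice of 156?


Join=lcm.
gcd(2,3)=1
lcm=6


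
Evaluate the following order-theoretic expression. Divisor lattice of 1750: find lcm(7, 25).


In a divisor lattice, join = lcm (least common multiple).
gcd(7,25) = 1
lcm(7,25) = 7*25/gcd = 175/1 = 175


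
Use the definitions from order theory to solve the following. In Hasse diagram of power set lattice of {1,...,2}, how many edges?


A cover relation a -< b holds when a < b with no c strictly between.
Cover relations:
  {} -< {1}
  {} -< {2}
  {1} -< {1,2}
  {2} -< {1,2}
Total: 4


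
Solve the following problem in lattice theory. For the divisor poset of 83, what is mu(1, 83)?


In a divisor lattice, mu(a,b) = mu(b/a) where mu is the classical Mobius function.
b/a = 83/1 = 83
Prime factorization of 83: primes [83]
83 is squarefree with 1 prime factor(s), so mu(83) = (-1)^1 = -1


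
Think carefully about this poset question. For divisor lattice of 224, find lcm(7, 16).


In a divisor lattice, join = lcm (least common multiple).
Compute lcm iteratively: start with first element, then lcm(current, next).
Elements: [7, 16]
lcm(7,16) = 112
Final lcm = 112


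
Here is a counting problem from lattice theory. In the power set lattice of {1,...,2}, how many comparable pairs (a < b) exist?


A comparable pair {a,b} has a < b or b < a in the order.
Count unordered pairs where one element is strictly below the other.
Examples: {{},{1}}, {{},{2}}, {{},{1,2}}, {{1},{1,2}}, ...
Total comparable pairs: 5


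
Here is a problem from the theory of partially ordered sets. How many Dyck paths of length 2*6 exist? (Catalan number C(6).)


C(n) = C(2n, n) / (n+1).
C(12, 6) = 924
C(6) = 924 / 7 = 132


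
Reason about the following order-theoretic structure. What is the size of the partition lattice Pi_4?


B(n) = number of set partitions of an n-element set.
B(n) satisfies the recurrence: B(n+1) = sum_k C(n,k)*B(k).
B(4) = 15


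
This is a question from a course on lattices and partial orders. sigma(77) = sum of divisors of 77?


sigma(n) = sum of divisors.
Divisors of 77: [1, 7, 11, 77]
Sum = 96


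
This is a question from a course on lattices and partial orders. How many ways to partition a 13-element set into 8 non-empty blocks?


S(n,k) = k*S(n-1,k) + S(n-1,k-1).
S(12,8) = 159027, S(12,7) = 627396
S(13,8) = 8*159027 + 627396 = 1272216 + 627396
S(13,8) = 1899612


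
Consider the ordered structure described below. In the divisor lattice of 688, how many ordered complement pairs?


Complement pair (a,b): a meet b = bottom, a join b = top.
Here: gcd(a,b)=1 and lcm(a,b)=688, i.e. a*b=688 with a,b coprime.
Pairs found: (1,688), (16,43), (43,16), (688,1)
Total ordered pairs: 4


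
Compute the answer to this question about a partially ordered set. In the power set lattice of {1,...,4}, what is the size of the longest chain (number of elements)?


A chain is a totally ordered subset; we count the number of elements in a maximum chain.
Compute, for each element x, the size of the longest chain ending at x:
  {}: 1
  {1}: 2
  {2}: 2
  {3}: 2
  {4}: 2
  {1,2}: 3
  ...
A maximum chain: {} < {1} < {1,2} < {1,2,3} < {1,2,3,4}
Number of elements in the longest chain: 5


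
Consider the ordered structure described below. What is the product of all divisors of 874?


Divisors of 874: [1, 2, 19, 23, 38, 46, 437, 874]
Product = n^(d(n)/2) = 874^(8/2)
Product = 583506543376


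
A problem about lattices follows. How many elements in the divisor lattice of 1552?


Divisors of 1552: [1, 2, 4, 8, 16, 97, 194, 388, 776, 1552]
Count: 10


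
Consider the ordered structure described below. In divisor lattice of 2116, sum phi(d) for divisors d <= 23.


Divisors of 2116 up to 23: [1, 2, 4, 23]
phi values: [1, 1, 2, 22]
Sum = 26


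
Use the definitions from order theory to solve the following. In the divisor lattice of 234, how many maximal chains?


A maximal chain goes from the minimum element to a maximal element via cover relations.
Counting all min-to-max paths in the cover graph.
Total maximal chains: 12


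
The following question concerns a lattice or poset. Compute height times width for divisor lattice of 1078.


Height = length of longest chain minus 1; width = size of largest antichain.
A maximum chain: 1 | 11 | 77 | 539 | 1078  (height 4).
A maximum antichain: {14, 22, 49, 77}  (width 4).
Product = 4 * 4 = 16


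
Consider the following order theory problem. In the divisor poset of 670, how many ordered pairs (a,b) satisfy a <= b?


The order relation is {(a,b) : a <= b}, reflexive so it includes (a,a).
Examples: (1,1), (1,10), (1,134), (1,2), (1,335), ...
Total ordered pairs: 27


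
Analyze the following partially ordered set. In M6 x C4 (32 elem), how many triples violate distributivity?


Distributive law: a ^ (b v c) = (a ^ b) v (a ^ c).
Check all 32^3 = 32768 ordered triples (a,b,c).
  e.g. a=(a1,0), b=(a2,0), c=(a3,0): lhs=(a1,0) != rhs=(0,0)
  e.g. a=(a1,0), b=(a2,0), c=(a3,1): lhs=(a1,0) != rhs=(0,0)
Total violating triples: 7680


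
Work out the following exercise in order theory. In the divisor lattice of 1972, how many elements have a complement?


An element a is complemented if some b has a meet b = bottom, a join b = top.
a is complemented iff gcd(a, n/a)=1, i.e. a is a unitary divisor of 1972.
Complemented elements: 1, 4, 17, 29, 68, 116, ... (2 more)
Count: 8


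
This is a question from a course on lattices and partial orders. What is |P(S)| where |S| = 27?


Power set = 2^n.
2^27 = 134217728


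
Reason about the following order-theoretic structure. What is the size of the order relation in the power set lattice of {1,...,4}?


The order relation is {(a,b) : a <= b}, reflexive so it includes (a,a).
Examples: ({},{}), ({},{1,2}), ({},{1,2,3}), ({},{1,2,3,4}), ({},{1,2,4}), ...
Total ordered pairs: 81


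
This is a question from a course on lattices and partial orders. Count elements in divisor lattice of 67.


Divisors of 67: [1, 67]
Count: 2


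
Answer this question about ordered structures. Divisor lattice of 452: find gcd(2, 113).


In a divisor lattice, meet = gcd (greatest common divisor).
By Euclidean algorithm or factoring: gcd(2,113) = 1


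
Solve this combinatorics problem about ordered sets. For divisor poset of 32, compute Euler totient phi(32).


phi(n) = n * prod_{p|n} (1 - 1/p).
Prime divisors of 32: [2]
phi(32) = 32 * (1 - 1/2)
phi(32) = 16


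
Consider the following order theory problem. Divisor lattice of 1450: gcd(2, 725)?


Meet=gcd.
gcd(2,725)=1


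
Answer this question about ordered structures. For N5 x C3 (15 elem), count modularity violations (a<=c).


Modular law: if a <= c then a v (b ^ c) = (a v b) ^ c.
Check all triples (a,b,c) with a <= c among 15 elements.
  e.g. a=(a,0), b=(c,0), c=(b,0): lhs=(a,0) != rhs=(b,0)
  e.g. a=(a,0), b=(c,1), c=(b,0): lhs=(a,0) != rhs=(b,0)
Total violating triples: 18


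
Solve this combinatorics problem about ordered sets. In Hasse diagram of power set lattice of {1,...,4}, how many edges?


A cover relation a -< b holds when a < b with no c strictly between.
Cover relations:
  {} -< {1}
  {} -< {2}
  {} -< {3}
  {} -< {4}
  {1} -< {1,2}
  {1} -< {1,3}
  {1} -< {1,4}
  {2} -< {1,2}
  ...24 more
Total: 32


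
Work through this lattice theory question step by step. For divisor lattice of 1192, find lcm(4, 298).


In a divisor lattice, join = lcm (least common multiple).
Compute lcm iteratively: start with first element, then lcm(current, next).
Elements: [4, 298]
lcm(4,298) = 596
Final lcm = 596


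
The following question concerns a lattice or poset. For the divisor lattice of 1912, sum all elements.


sigma(n) = sum of divisors.
Divisors of 1912: [1, 2, 4, 8, 239, 478, 956, 1912]
Sum = 3600


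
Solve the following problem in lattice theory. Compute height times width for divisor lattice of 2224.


Height = length of longest chain minus 1; width = size of largest antichain.
A maximum chain: 1 | 139 | 278 | 556 | 1112 | 2224  (height 5).
A maximum antichain: {2, 139}  (width 2).
Product = 5 * 2 = 10


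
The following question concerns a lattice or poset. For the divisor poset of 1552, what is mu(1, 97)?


In a divisor lattice, mu(a,b) = mu(b/a) where mu is the classical Mobius function.
b/a = 97/1 = 97
Prime factorization of 97: primes [97]
97 is squarefree with 1 prime factor(s), so mu(97) = (-1)^1 = -1


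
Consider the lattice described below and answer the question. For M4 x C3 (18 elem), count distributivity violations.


Distributive law: a ^ (b v c) = (a ^ b) v (a ^ c).
Check all 18^3 = 5832 ordered triples (a,b,c).
  e.g. a=(a1,0), b=(a2,0), c=(a3,0): lhs=(a1,0) != rhs=(0,0)
  e.g. a=(a1,0), b=(a2,0), c=(a3,1): lhs=(a1,0) != rhs=(0,0)
Total violating triples: 648


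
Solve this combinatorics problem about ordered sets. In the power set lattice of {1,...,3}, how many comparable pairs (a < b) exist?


A comparable pair {a,b} has a < b or b < a in the order.
Count unordered pairs where one element is strictly below the other.
Examples: {{},{1}}, {{},{2}}, {{},{3}}, {{},{1,2}}, ...
Total comparable pairs: 19


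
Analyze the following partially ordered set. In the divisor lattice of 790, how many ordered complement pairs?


Complement pair (a,b): a meet b = bottom, a join b = top.
Here: gcd(a,b)=1 and lcm(a,b)=790, i.e. a*b=790 with a,b coprime.
Pairs found: (1,790), (2,395), (5,158), (10,79), ... (4 more)
Total ordered pairs: 8


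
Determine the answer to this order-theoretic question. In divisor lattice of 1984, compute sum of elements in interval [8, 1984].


Interval [8,1984] in divisors of 1984: [8, 16, 32, 64, 248, 496, 992, 1984]
Sum = 3840


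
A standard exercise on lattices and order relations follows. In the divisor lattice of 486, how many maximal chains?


A maximal chain goes from the minimum element to a maximal element via cover relations.
Counting all min-to-max paths in the cover graph.
Total maximal chains: 6


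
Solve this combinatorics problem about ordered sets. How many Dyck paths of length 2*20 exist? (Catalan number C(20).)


C(n) = C(2n, n) / (n+1).
C(40, 20) = 137846528820
C(20) = 137846528820 / 21 = 6564120420


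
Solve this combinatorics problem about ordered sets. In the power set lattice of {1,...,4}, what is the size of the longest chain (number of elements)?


A chain is a totally ordered subset; we count the number of elements in a maximum chain.
Compute, for each element x, the size of the longest chain ending at x:
  {}: 1
  {1}: 2
  {2}: 2
  {3}: 2
  {4}: 2
  {1,2}: 3
  ...
A maximum chain: {} < {1} < {1,2} < {1,2,3} < {1,2,3,4}
Number of elements in the longest chain: 5


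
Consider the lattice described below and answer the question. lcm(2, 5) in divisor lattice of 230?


Join=lcm.
gcd(2,5)=1
lcm=10


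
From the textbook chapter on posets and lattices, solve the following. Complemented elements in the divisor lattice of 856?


An element a is complemented if some b has a meet b = bottom, a join b = top.
a is complemented iff gcd(a, n/a)=1, i.e. a is a unitary divisor of 856.
Complemented elements: 1, 8, 107, 856
Count: 4


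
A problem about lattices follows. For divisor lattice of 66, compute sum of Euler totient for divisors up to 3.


Divisors of 66 up to 3: [1, 2, 3]
phi values: [1, 1, 2]
Sum = 4


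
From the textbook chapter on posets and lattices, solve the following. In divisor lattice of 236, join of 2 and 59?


In a divisor lattice, join = lcm (least common multiple).
gcd(2,59) = 1
lcm(2,59) = 2*59/gcd = 118/1 = 118


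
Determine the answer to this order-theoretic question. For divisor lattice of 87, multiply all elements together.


Divisors of 87: [1, 3, 29, 87]
Product = n^(d(n)/2) = 87^(4/2)
Product = 7569


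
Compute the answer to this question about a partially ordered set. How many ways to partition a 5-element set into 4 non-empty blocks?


S(n,k) = k*S(n-1,k) + S(n-1,k-1).
S(4,4) = 1, S(4,3) = 6
S(5,4) = 4*1 + 6 = 4 + 6
S(5,4) = 10


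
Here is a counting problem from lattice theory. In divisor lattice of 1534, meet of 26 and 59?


In a divisor lattice, meet = gcd (greatest common divisor).
By Euclidean algorithm or factoring: gcd(26,59) = 1


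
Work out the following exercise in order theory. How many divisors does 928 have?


Divisors of 928: [1, 2, 4, 8, 16, 29, 32, 58, 116, 232, 464, 928]
Count: 12


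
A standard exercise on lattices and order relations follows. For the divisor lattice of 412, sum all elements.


sigma(n) = sum of divisors.
Divisors of 412: [1, 2, 4, 103, 206, 412]
Sum = 728


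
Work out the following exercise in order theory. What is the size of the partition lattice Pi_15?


B(n) = number of set partitions of an n-element set.
B(n) satisfies the recurrence: B(n+1) = sum_k C(n,k)*B(k).
B(15) = 1382958545


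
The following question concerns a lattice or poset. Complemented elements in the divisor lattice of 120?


An element a is complemented if some b has a meet b = bottom, a join b = top.
a is complemented iff gcd(a, n/a)=1, i.e. a is a unitary divisor of 120.
Complemented elements: 1, 3, 5, 8, 15, 24, ... (2 more)
Count: 8


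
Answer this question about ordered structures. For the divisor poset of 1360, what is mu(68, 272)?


In a divisor lattice, mu(a,b) = mu(b/a) where mu is the classical Mobius function.
b/a = 272/68 = 4
Prime factorization of 4: primes [2]
4 is not squarefree, so mu(4) = 0


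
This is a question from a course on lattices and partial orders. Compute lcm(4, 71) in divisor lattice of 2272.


In a divisor lattice, join = lcm (least common multiple).
gcd(4,71) = 1
lcm(4,71) = 4*71/gcd = 284/1 = 284


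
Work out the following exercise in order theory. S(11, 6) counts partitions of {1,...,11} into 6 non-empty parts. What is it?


S(n,k) = k*S(n-1,k) + S(n-1,k-1).
S(10,6) = 22827, S(10,5) = 42525
S(11,6) = 6*22827 + 42525 = 136962 + 42525
S(11,6) = 179487


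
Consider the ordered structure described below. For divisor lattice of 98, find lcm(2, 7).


In a divisor lattice, join = lcm (least common multiple).
Compute lcm iteratively: start with first element, then lcm(current, next).
Elements: [2, 7]
lcm(2,7) = 14
Final lcm = 14


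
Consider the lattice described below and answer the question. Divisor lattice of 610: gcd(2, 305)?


Meet=gcd.
gcd(2,305)=1


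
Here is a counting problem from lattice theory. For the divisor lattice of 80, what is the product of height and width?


Height = length of longest chain minus 1; width = size of largest antichain.
A maximum chain: 1 | 5 | 10 | 20 | 40 | 80  (height 5).
A maximum antichain: {2, 5}  (width 2).
Product = 5 * 2 = 10


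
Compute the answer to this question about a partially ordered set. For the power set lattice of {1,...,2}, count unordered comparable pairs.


A comparable pair {a,b} has a < b or b < a in the order.
Count unordered pairs where one element is strictly below the other.
Examples: {{},{1}}, {{},{2}}, {{},{1,2}}, {{1},{1,2}}, ...
Total comparable pairs: 5


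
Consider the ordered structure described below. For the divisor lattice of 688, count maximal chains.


A maximal chain goes from the minimum element to a maximal element via cover relations.
Counting all min-to-max paths in the cover graph.
Total maximal chains: 5


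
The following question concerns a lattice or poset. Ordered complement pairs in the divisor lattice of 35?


Complement pair (a,b): a meet b = bottom, a join b = top.
Here: gcd(a,b)=1 and lcm(a,b)=35, i.e. a*b=35 with a,b coprime.
Pairs found: (1,35), (5,7), (7,5), (35,1)
Total ordered pairs: 4


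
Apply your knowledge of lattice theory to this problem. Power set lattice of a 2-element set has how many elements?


Power set = 2^n.
2^2 = 4


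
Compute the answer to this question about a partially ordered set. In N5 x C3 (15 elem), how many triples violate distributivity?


Distributive law: a ^ (b v c) = (a ^ b) v (a ^ c).
Check all 15^3 = 3375 ordered triples (a,b,c).
  e.g. a=(b,0), b=(a,0), c=(c,0): lhs=(b,0) != rhs=(a,0)
  e.g. a=(b,0), b=(a,0), c=(c,1): lhs=(b,0) != rhs=(a,0)
Total violating triples: 54


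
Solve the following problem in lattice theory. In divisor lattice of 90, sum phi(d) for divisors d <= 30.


Divisors of 90 up to 30: [1, 2, 3, 5, 6, 9, 10, 15, 18, 30]
phi values: [1, 1, 2, 4, 2, 6, 4, 8, 6, 8]
Sum = 42


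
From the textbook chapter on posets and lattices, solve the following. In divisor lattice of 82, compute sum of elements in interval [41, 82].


Interval [41,82] in divisors of 82: [41, 82]
Sum = 123


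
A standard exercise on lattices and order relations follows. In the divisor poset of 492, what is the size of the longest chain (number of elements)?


A chain is a totally ordered subset; we count the number of elements in a maximum chain.
Compute, for each element x, the size of the longest chain ending at x:
  1: 1
  2: 2
  3: 2
  41: 2
  4: 3
  6: 3
  ...
A maximum chain: 1 < 2 < 4 < 12 < 492
Number of elements in the longest chain: 5


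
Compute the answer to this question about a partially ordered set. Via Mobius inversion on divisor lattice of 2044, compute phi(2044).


phi(n) = n * prod_{p|n} (1 - 1/p).
Prime divisors of 2044: [2, 7, 73]
phi(2044) = 2044 * (1 - 1/2) * (1 - 1/7) * (1 - 1/73)
phi(2044) = 864


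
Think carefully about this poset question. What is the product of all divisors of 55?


Divisors of 55: [1, 5, 11, 55]
Product = n^(d(n)/2) = 55^(4/2)
Product = 3025


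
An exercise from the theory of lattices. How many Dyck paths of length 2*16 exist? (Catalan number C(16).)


C(n) = C(2n, n) / (n+1).
C(32, 16) = 601080390
C(16) = 601080390 / 17 = 35357670


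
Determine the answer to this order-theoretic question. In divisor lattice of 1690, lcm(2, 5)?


Join=lcm.
gcd(2,5)=1
lcm=10


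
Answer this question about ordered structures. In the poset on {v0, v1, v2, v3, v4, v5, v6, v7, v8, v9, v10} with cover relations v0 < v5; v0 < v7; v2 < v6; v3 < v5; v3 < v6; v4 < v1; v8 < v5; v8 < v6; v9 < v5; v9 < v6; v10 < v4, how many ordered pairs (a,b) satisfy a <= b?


The order relation is {(a,b) : a <= b}, reflexive so it includes (a,a).
Examples: (v0,v0), (v0,v5), (v0,v7), (v1,v1), (v10,v1), ...
Total ordered pairs: 23


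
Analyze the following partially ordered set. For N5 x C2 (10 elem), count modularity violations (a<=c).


Modular law: if a <= c then a v (b ^ c) = (a v b) ^ c.
Check all triples (a,b,c) with a <= c among 10 elements.
  e.g. a=(a,0), b=(c,0), c=(b,0): lhs=(a,0) != rhs=(b,0)
  e.g. a=(a,0), b=(c,1), c=(b,0): lhs=(a,0) != rhs=(b,0)
Total violating triples: 6


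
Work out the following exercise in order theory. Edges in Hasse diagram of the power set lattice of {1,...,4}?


A cover relation a -< b holds when a < b with no c strictly between.
Cover relations:
  {} -< {1}
  {} -< {2}
  {} -< {3}
  {} -< {4}
  {1} -< {1,2}
  {1} -< {1,3}
  {1} -< {1,4}
  {2} -< {1,2}
  ...24 more
Total: 32


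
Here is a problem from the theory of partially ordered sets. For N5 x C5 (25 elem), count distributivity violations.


Distributive law: a ^ (b v c) = (a ^ b) v (a ^ c).
Check all 25^3 = 15625 ordered triples (a,b,c).
  e.g. a=(b,0), b=(a,0), c=(c,0): lhs=(b,0) != rhs=(a,0)
  e.g. a=(b,0), b=(a,0), c=(c,1): lhs=(b,0) != rhs=(a,0)
Total violating triples: 250


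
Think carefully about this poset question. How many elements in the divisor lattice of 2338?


Divisors of 2338: [1, 2, 7, 14, 167, 334, 1169, 2338]
Count: 8


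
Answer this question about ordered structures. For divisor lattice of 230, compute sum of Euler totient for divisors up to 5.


Divisors of 230 up to 5: [1, 2, 5]
phi values: [1, 1, 4]
Sum = 6


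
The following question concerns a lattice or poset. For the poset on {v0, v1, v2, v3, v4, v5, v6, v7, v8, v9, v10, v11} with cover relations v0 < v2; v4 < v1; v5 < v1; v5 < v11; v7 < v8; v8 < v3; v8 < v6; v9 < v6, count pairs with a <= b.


The order relation is {(a,b) : a <= b}, reflexive so it includes (a,a).
Examples: (v0,v0), (v0,v2), (v1,v1), (v10,v10), (v11,v11), ...
Total ordered pairs: 22


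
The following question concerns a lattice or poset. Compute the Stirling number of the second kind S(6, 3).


S(n,k) = k*S(n-1,k) + S(n-1,k-1).
S(5,3) = 25, S(5,2) = 15
S(6,3) = 3*25 + 15 = 75 + 15
S(6,3) = 90


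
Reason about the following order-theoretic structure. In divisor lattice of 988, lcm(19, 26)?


Join=lcm.
gcd(19,26)=1
lcm=494


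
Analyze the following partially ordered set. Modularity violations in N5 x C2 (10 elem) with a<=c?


Modular law: if a <= c then a v (b ^ c) = (a v b) ^ c.
Check all triples (a,b,c) with a <= c among 10 elements.
  e.g. a=(a,0), b=(c,0), c=(b,0): lhs=(a,0) != rhs=(b,0)
  e.g. a=(a,0), b=(c,1), c=(b,0): lhs=(a,0) != rhs=(b,0)
Total violating triples: 6


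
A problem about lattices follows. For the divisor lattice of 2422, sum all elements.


sigma(n) = sum of divisors.
Divisors of 2422: [1, 2, 7, 14, 173, 346, 1211, 2422]
Sum = 4176


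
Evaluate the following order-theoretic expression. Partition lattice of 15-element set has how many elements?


B(n) = number of set partitions of an n-element set.
B(n) satisfies the recurrence: B(n+1) = sum_k C(n,k)*B(k).
B(15) = 1382958545


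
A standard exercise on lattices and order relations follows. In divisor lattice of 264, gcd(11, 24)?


Meet=gcd.
gcd(11,24)=1


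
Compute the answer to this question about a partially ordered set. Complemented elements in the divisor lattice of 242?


An element a is complemented if some b has a meet b = bottom, a join b = top.
a is complemented iff gcd(a, n/a)=1, i.e. a is a unitary divisor of 242.
Complemented elements: 1, 2, 121, 242
Count: 4


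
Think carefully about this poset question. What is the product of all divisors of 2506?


Divisors of 2506: [1, 2, 7, 14, 179, 358, 1253, 2506]
Product = n^(d(n)/2) = 2506^(8/2)
Product = 39438852161296


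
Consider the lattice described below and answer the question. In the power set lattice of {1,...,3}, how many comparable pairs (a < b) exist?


A comparable pair {a,b} has a < b or b < a in the order.
Count unordered pairs where one element is strictly below the other.
Examples: {{},{1}}, {{},{2}}, {{},{3}}, {{},{1,2}}, ...
Total comparable pairs: 19


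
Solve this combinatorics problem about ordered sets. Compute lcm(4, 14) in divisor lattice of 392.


In a divisor lattice, join = lcm (least common multiple).
gcd(4,14) = 2
lcm(4,14) = 4*14/gcd = 56/2 = 28


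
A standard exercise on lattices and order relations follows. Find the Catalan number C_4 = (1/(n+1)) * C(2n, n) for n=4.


C(n) = C(2n, n) / (n+1).
C(8, 4) = 70
C(4) = 70 / 5 = 14


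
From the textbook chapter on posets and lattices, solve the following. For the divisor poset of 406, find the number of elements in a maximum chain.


A chain is a totally ordered subset; we count the number of elements in a maximum chain.
Compute, for each element x, the size of the longest chain ending at x:
  1: 1
  2: 2
  7: 2
  29: 2
  14: 3
  58: 3
  ...
A maximum chain: 1 < 2 < 14 < 406
Number of elements in the longest chain: 4


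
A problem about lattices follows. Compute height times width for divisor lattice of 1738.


Height = length of longest chain minus 1; width = size of largest antichain.
A maximum chain: 1 | 79 | 869 | 1738  (height 3).
A maximum antichain: {2, 11, 79}  (width 3).
Product = 3 * 3 = 9
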